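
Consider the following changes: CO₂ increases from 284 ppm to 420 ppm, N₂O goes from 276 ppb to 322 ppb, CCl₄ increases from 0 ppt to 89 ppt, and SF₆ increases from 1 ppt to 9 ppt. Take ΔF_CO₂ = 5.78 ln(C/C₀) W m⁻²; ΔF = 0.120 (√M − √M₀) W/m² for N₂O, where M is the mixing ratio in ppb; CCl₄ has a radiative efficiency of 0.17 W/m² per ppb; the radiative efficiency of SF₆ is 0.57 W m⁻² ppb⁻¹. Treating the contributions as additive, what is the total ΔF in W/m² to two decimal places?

CO₂: 5.78 × ln(420/284) = 5.78 × ln(1.47887) = 5.78 × 0.39128 = 2.2616 W/m².
N₂O: 0.120 × (√322 − √276) = 0.120 × (17.9444 − 16.6132) = 0.120 × 1.3312 = 0.1597 W/m².
CCl₄: Δ = 89 − 0 = 89 ppt = 0.089 ppb; ΔF = 0.17 × 0.089 = 0.0151 W/m².
SF₆: Δ = 9 − 1 = 8 ppt = 0.008 ppb; ΔF = 0.57 × 0.008 = 0.0046 W/m².
Total ΔF = 2.2616 + 0.1597 + 0.0151 + 0.0046 = 2.4410 W/m².

ΔF = 2.44 W/m²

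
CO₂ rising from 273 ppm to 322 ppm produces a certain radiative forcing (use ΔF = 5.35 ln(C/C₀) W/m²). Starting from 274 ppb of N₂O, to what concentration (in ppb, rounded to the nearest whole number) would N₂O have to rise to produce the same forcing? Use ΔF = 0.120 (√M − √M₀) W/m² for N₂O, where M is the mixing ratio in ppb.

CO₂ forcing: 5.35 × ln(322/273) = 5.35 × 0.165080 = 0.88318 W/m².
Set 0.120(√M − √274) = 0.88318: √M = 0.88318/0.120 + √274 = 7.3598 + 16.5529 = 23.9127.
M = (23.9127)² = 571.82 ppb.

M ≈ 572 ppb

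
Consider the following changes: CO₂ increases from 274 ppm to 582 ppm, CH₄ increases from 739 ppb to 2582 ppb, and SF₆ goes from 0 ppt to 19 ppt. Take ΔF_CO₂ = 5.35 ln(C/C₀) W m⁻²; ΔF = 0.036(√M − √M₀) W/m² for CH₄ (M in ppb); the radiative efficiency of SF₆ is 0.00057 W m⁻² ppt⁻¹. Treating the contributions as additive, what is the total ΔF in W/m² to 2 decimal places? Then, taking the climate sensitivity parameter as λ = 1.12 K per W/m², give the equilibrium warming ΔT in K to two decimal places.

ΔF = 4.89 W/m²; ΔT = 5.48 K

CO₂: 5.35 × ln(582/274) = 5.35 × ln(2.12409) = 5.35 × 0.75334 = 4.0304 W/m².
CH₄: 0.036 × (√2582 − √739) = 0.036 × (50.8134 − 27.1846) = 0.036 × 23.6288 = 0.8506 W/m².
SF₆: ΔF = 0.00057 × (19 − 0) = 0.00057 × 19 = 0.0108 W/m².
Total ΔF = 4.0304 + 0.8506 + 0.0108 = 4.8918 W/m².
ΔT = λ ΔF = 1.12 × 4.89 = 5.4768 K.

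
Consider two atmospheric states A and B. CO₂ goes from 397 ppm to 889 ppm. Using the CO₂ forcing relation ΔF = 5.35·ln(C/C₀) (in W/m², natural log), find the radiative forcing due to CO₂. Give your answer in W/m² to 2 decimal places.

ΔF = 4.31 W/m²

CO₂: 5.35 × ln(889/397) = 5.35 × ln(2.23929) = 5.35 × 0.80616 = 4.3130 W/m².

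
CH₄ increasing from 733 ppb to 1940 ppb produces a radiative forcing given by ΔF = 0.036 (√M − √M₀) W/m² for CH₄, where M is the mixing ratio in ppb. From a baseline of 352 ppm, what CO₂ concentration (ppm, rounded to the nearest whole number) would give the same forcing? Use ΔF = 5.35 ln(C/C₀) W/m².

CH₄ forcing: 0.036 × (√1940 − √733) = 0.036 × (44.0454 − 27.0740) = 0.036 × 16.9714 = 0.61097 W/m².
Set 5.35 ln(C/352) = 0.61097: ln(C/352) = 0.61097/5.35 = 0.11420, so C = 352 × e^0.11420 = 352 × 1.12098 = 394.58 ppm.

C ≈ 395 ppm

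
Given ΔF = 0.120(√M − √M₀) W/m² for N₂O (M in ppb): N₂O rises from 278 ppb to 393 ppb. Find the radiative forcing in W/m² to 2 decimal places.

ΔF = 0.38 W/m²

N₂O: 0.120 × (√393 − √278) = 0.120 × (19.8242 − 16.6733) = 0.120 × 3.1509 = 0.3781 W/m².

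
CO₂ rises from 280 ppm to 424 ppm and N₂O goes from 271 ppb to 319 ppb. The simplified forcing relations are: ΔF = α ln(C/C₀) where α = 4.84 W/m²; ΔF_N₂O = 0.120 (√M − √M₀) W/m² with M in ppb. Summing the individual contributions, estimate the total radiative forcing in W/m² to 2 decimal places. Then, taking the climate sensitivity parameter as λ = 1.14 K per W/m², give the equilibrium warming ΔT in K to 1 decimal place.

CO₂: 4.84 × ln(424/280) = 4.84 × ln(1.51429) = 4.84 × 0.41495 = 2.0084 W/m².
N₂O: 0.120 × (√319 − √271) = 0.120 × (17.8606 − 16.4621) = 0.120 × 1.3985 = 0.1678 W/m².
Total ΔF = 2.0084 + 0.1678 = 2.1762 W/m².
ΔT = λ ΔF = 1.14 × 2.18 = 2.4852 K.

ΔF = 2.18 W/m²; ΔT = 2.5 K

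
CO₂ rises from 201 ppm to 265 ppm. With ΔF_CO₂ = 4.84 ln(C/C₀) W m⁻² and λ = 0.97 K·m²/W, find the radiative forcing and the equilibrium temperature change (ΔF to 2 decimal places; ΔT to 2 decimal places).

CO₂: 4.84 × ln(265/201) = 4.84 × ln(1.31841) = 4.84 × 0.27643 = 1.3379 W/m².
ΔT = λ ΔF = 0.97 × 1.34 = 1.2998 K.

ΔF = 1.34 W/m²; ΔT = 1.30 K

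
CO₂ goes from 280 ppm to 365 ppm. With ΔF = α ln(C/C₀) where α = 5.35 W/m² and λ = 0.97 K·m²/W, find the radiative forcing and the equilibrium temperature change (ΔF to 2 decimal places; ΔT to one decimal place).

CO₂: 5.35 × ln(365/280) = 5.35 × ln(1.30357) = 5.35 × 0.26511 = 1.4183 W/m².
ΔT = λ ΔF = 0.97 × 1.42 = 1.3774 K.

ΔF = 1.42 W/m²; ΔT = 1.4 K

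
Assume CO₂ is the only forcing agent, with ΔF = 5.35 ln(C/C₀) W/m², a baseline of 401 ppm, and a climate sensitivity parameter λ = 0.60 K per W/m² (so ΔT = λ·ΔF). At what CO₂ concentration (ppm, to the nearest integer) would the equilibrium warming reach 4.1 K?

C ≈ 1438 ppm

Required forcing: ΔF = ΔT/λ = 4.1/0.60 = 6.8333 W/m².
Then ln(C/401) = ΔF/5.35 = 6.8333/5.35 = 1.27725.
So C = 401 × e^1.27725 = 401 × 3.58676 = 1438.29 ppm.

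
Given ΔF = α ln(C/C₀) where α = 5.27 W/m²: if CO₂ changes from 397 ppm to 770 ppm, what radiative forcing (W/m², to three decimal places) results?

CO₂: 5.27 × ln(770/397) = 5.27 × ln(1.93955) = 5.27 × 0.66246 = 3.4912 W/m².

ΔF = 3.491 W/m²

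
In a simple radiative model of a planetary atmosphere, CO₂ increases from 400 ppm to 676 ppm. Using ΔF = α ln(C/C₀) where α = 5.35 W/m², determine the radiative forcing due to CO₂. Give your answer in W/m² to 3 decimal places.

ΔF = 2.807 W/m²

CO₂ absorption bands are partially saturated, so forcing scales with the logarithm of the concentration ratio.
CO₂: 5.35 × ln(676/400) = 5.35 × ln(1.69000) = 5.35 × 0.52473 = 2.8073 W/m².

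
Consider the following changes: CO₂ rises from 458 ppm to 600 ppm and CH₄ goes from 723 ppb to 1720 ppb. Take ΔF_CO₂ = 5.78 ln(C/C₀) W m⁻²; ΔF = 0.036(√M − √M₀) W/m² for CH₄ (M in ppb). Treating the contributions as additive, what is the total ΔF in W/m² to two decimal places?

ΔF = 2.09 W/m²

CO₂: 5.78 × ln(600/458) = 5.78 × ln(1.31004) = 5.78 × 0.27006 = 1.5609 W/m².
CH₄: 0.036 × (√1720 − √723) = 0.036 × (41.4729 − 26.8887) = 0.036 × 14.5842 = 0.5250 W/m².
Total ΔF = 1.5609 + 0.5250 = 2.0859 W/m².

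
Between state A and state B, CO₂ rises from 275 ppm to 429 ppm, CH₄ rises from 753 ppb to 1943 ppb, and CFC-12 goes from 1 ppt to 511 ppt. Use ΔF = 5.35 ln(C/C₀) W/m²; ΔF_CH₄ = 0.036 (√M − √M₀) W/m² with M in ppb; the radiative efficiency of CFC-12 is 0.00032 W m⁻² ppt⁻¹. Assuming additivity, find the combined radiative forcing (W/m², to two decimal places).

ΔF = 3.14 W/m²

CO₂: 5.35 × ln(429/275) = 5.35 × ln(1.56000) = 5.35 × 0.44469 = 2.3791 W/m².
CH₄: 0.036 × (√1943 − √753) = 0.036 × (44.0795 − 27.4408) = 0.036 × 16.6387 = 0.5990 W/m².
CFC-12: ΔF = 0.00032 × (511 − 1) = 0.00032 × 510 = 0.1632 W/m².
Total ΔF = 2.3791 + 0.5990 + 0.1632 = 3.1413 W/m².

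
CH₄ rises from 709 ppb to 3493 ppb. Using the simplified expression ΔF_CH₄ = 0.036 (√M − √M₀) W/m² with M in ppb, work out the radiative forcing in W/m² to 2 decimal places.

CH₄: 0.036 × (√3493 − √709) = 0.036 × (59.1016 − 26.6271) = 0.036 × 32.4745 = 1.1691 W/m².

ΔF = 1.17 W/m²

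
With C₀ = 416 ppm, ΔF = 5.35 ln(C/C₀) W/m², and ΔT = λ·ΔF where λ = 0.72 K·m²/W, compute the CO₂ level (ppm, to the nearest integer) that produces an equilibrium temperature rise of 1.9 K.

C ≈ 681 ppm

Required forcing: ΔF = ΔT/λ = 1.9/0.72 = 2.6389 W/m².
Then ln(C/416) = ΔF/5.35 = 2.6389/5.35 = 0.49325.
So C = 416 × e^0.49325 = 416 × 1.63763 = 681.25 ppm.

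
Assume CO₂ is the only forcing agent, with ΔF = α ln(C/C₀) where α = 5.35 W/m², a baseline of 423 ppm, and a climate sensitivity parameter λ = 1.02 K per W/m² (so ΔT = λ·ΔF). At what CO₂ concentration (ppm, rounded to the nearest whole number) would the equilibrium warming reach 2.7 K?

C ≈ 694 ppm

Required forcing: ΔF = ΔT/λ = 2.7/1.02 = 2.6471 W/m².
Then ln(C/423) = ΔF/5.35 = 2.6471/5.35 = 0.49479.
So C = 423 × e^0.49479 = 423 × 1.64015 = 693.78 ppm.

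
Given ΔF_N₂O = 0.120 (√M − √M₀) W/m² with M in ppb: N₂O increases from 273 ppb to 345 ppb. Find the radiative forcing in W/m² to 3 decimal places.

ΔF = 0.246 W/m²

N₂O: 0.120 × (√345 − √273) = 0.120 × (18.5742 − 16.5227) = 0.120 × 2.0515 = 0.2462 W/m².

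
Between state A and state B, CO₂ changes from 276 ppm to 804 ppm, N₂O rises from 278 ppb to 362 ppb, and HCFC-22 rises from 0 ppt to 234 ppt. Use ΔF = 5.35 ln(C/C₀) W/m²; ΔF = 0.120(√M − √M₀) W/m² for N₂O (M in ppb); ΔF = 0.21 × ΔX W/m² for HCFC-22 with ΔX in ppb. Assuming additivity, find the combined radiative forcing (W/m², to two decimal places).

CO₂: 5.35 × ln(804/276) = 5.35 × ln(2.91304) = 5.35 × 1.06920 = 5.7202 W/m².
N₂O: 0.120 × (√362 − √278) = 0.120 × (19.0263 − 16.6733) = 0.120 × 2.3530 = 0.2824 W/m².
HCFC-22: Δ = 234 − 0 = 234 ppt = 0.234 ppb; ΔF = 0.21 × 0.234 = 0.0491 W/m².
Total ΔF = 5.7202 + 0.2824 + 0.0491 = 6.0517 W/m².

ΔF = 6.05 W/m²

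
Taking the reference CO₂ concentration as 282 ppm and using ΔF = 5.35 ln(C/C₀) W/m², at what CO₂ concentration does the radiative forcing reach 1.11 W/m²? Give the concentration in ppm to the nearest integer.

Set 5.35 ln(C/282) = 1.11, so ln(C/282) = 1.11/5.35 = 0.20748.
Then C/282 = e^0.20748 = 1.23057, giving C = 282 × 1.23057 = 347.02 ppm.

C ≈ 347 ppm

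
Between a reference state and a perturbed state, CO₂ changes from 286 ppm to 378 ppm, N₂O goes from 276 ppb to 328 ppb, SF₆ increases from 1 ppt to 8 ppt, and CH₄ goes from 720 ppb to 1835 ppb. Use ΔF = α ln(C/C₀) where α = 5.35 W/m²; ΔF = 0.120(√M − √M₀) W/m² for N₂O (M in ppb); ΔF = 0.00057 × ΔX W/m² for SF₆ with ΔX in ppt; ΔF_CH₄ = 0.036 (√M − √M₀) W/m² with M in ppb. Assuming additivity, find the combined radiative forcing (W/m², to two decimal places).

CO₂: 5.35 × ln(378/286) = 5.35 × ln(1.32168) = 5.35 × 0.27890 = 1.4921 W/m².
N₂O: 0.120 × (√328 − √276) = 0.120 × (18.1108 − 16.6132) = 0.120 × 1.4976 = 0.1797 W/m².
SF₆: ΔF = 0.00057 × (8 − 1) = 0.00057 × 7 = 0.0040 W/m².
CH₄: 0.036 × (√1835 − √720) = 0.036 × (42.8369 − 26.8328) = 0.036 × 16.0041 = 0.5761 W/m².
Total ΔF = 1.4921 + 0.1797 + 0.0040 + 0.5761 = 2.2519 W/m².

ΔF = 2.25 W/m²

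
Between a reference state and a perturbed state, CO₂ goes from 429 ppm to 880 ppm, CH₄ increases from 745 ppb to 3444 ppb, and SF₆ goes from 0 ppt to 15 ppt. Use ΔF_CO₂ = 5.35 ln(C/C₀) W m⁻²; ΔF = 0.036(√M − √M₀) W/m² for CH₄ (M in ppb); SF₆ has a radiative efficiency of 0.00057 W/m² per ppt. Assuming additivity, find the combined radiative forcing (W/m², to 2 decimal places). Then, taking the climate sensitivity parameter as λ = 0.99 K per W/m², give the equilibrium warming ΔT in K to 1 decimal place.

ΔF = 4.98 W/m²; ΔT = 4.9 K

CO₂: 5.35 × ln(880/429) = 5.35 × ln(2.05128) = 5.35 × 0.71846 = 3.8438 W/m².
CH₄: 0.036 × (√3444 − √745) = 0.036 × (58.6856 − 27.2947) = 0.036 × 31.3909 = 1.1301 W/m².
SF₆: ΔF = 0.00057 × (15 − 0) = 0.00057 × 15 = 0.0086 W/m².
Total ΔF = 3.8438 + 1.1301 + 0.0086 = 4.9825 W/m².
ΔT = λ ΔF = 0.99 × 4.98 = 4.9302 K.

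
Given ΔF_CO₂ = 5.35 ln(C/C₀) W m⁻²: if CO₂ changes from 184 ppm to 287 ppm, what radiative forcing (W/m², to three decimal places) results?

ΔF = 2.378 W/m²

CO₂: 5.35 × ln(287/184) = 5.35 × ln(1.55978) = 5.35 × 0.44454 = 2.3783 W/m².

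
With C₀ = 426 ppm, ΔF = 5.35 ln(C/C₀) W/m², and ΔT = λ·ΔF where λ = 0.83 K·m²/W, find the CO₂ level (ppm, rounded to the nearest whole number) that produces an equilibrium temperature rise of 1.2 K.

C ≈ 558 ppm

Required forcing: ΔF = ΔT/λ = 1.2/0.83 = 1.4458 W/m².
Then ln(C/426) = ΔF/5.35 = 1.4458/5.35 = 0.27024.
So C = 426 × e^0.27024 = 426 × 1.31028 = 558.18 ppm.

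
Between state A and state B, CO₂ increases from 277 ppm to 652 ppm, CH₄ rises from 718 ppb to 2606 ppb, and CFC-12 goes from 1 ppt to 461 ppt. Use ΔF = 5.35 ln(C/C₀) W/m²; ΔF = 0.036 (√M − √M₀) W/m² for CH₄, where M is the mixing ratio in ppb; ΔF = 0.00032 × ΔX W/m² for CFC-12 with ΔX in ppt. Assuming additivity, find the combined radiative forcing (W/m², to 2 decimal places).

ΔF = 5.60 W/m²

CO₂: 5.35 × ln(652/277) = 5.35 × ln(2.35379) = 5.35 × 0.85603 = 4.5798 W/m².
CH₄: 0.036 × (√2606 − √718) = 0.036 × (51.0490 − 26.7955) = 0.036 × 24.2535 = 0.8731 W/m².
CFC-12: ΔF = 0.00032 × (461 − 1) = 0.00032 × 460 = 0.1472 W/m².
Total ΔF = 4.5798 + 0.8731 + 0.1472 = 5.6001 W/m².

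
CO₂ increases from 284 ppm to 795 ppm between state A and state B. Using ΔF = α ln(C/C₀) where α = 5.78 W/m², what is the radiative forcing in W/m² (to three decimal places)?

CO₂ absorption bands are partially saturated, so forcing scales with the logarithm of the concentration ratio.
CO₂: 5.78 × ln(795/284) = 5.78 × ln(2.79930) = 5.78 × 1.02937 = 5.9498 W/m².

ΔF = 5.950 W/m²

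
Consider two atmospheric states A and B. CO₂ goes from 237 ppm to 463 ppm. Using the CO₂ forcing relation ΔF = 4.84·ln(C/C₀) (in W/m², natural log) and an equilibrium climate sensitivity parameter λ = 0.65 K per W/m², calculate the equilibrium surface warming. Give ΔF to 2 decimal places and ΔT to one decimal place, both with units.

CO₂: 4.84 × ln(463/237) = 4.84 × ln(1.95359) = 4.84 × 0.66967 = 3.2412 W/m².
ΔT = λ ΔF = 0.65 × 3.24 = 2.1060 K.

ΔF = 3.24 W/m²; ΔT = 2.1 K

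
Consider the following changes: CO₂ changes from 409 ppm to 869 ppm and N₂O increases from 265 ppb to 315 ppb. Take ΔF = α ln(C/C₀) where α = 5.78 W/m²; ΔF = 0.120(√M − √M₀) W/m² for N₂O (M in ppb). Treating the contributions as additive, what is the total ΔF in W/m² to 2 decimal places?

CO₂: 5.78 × ln(869/409) = 5.78 × ln(2.12469) = 5.78 × 0.75363 = 4.3560 W/m².
N₂O: 0.120 × (√315 − √265) = 0.120 × (17.7482 − 16.2788) = 0.120 × 1.4694 = 0.1763 W/m².
Total ΔF = 4.3560 + 0.1763 = 4.5323 W/m².

ΔF = 4.53 W/m²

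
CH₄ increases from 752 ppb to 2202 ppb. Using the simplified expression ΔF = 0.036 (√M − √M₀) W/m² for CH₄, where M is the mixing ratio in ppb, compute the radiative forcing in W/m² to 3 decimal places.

ΔF = 0.702 W/m²

CH₄: 0.036 × (√2202 − √752) = 0.036 × (46.9255 − 27.4226) = 0.036 × 19.5029 = 0.7021 W/m².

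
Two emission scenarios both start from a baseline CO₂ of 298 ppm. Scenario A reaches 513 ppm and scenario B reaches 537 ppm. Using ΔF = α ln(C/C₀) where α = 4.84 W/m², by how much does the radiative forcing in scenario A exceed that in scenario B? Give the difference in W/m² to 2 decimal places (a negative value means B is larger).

ΔF_A = 4.84 ln(513/298) = 4.84 × 0.54318 = 2.6290 W/m².
ΔF_B = 4.84 ln(537/298) = 4.84 × 0.58890 = 2.8503 W/m².
Difference: 2.6290 − 2.8503 = -0.2213 W/m².

ΔF_A − ΔF_B = -0.22 W/m²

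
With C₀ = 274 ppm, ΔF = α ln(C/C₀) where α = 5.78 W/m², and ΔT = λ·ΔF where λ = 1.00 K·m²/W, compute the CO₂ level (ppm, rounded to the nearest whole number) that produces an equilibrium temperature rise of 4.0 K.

Required forcing: ΔF = ΔT/λ = 4.0/1.00 = 4.0000 W/m².
Then ln(C/274) = ΔF/5.78 = 4.0000/5.78 = 0.69204.
So C = 274 × e^0.69204 = 274 × 1.99779 = 547.39 ppm.

C ≈ 547 ppm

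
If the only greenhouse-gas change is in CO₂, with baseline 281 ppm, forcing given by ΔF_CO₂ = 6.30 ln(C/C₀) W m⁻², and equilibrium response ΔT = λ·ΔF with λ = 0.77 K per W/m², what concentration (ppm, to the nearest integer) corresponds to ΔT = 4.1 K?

C ≈ 654 ppm

Required forcing: ΔF = ΔT/λ = 4.1/0.77 = 5.3247 W/m².
Then ln(C/281) = ΔF/6.30 = 5.3247/6.30 = 0.84519.
So C = 281 × e^0.84519 = 281 × 2.32842 = 654.29 ppm.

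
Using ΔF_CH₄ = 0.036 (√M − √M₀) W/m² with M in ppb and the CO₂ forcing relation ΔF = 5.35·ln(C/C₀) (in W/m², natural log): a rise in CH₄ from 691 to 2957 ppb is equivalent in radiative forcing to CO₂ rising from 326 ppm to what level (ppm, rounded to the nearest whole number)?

C ≈ 394 ppm

CH₄ forcing: 0.036 × (√2957 − √691) = 0.036 × (54.3783 − 26.2869) = 0.036 × 28.0914 = 1.01129 W/m².
Set 5.35 ln(C/326) = 1.01129: ln(C/326) = 1.01129/5.35 = 0.18903, so C = 326 × e^0.18903 = 326 × 1.20808 = 393.83 ppm.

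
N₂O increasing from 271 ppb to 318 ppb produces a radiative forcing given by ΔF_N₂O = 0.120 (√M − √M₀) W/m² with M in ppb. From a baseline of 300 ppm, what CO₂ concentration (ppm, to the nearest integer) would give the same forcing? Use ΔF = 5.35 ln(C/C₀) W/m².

N₂O forcing: 0.120 × (√318 − √271) = 0.120 × (17.8326 − 16.4621) = 0.120 × 1.3705 = 0.16446 W/m².
Set 5.35 ln(C/300) = 0.16446: ln(C/300) = 0.16446/5.35 = 0.03074, so C = 300 × e^0.03074 = 300 × 1.03122 = 309.37 ppm.

C ≈ 309 ppm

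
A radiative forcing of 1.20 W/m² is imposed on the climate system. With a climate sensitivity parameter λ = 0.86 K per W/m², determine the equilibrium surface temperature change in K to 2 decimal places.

ΔT = λ ΔF = 0.86 × 1.20 = 1.0320 K.

ΔT = 1.03 K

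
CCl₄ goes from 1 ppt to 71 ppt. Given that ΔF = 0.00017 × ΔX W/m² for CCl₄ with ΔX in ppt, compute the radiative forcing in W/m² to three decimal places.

ΔF = 0.012 W/m²

CCl₄: ΔF = 0.00017 × (71 − 1) = 0.00017 × 70 = 0.0119 W/m².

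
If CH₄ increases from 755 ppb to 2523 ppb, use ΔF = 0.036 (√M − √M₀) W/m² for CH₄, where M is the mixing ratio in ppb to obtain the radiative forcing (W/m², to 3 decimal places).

ΔF = 0.819 W/m²

CH₄: 0.036 × (√2523 − √755) = 0.036 × (50.2295 − 27.4773) = 0.036 × 22.7522 = 0.8191 W/m².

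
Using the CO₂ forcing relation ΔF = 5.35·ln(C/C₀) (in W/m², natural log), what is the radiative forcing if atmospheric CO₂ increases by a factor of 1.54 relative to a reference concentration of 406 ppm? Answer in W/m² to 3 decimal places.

ΔF = 2.310 W/m²

Because the forcing depends only on the ratio C/C₀, the initial concentration does not enter.
ΔF = 5.35 × ln(1.54) = 5.35 × 0.43178 = 2.3100 W/m².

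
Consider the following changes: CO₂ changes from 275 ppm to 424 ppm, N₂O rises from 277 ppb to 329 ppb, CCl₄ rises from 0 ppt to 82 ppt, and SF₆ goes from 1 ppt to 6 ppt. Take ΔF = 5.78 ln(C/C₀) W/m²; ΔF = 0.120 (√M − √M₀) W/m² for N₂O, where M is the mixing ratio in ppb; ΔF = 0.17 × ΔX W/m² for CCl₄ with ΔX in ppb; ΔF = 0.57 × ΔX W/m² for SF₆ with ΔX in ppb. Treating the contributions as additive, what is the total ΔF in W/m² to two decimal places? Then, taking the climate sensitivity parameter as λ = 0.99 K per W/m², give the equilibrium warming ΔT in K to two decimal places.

ΔF = 2.70 W/m²; ΔT = 2.67 K

CO₂: 5.78 × ln(424/275) = 5.78 × ln(1.54182) = 5.78 × 0.43296 = 2.5025 W/m².
N₂O: 0.120 × (√329 − √277) = 0.120 × (18.1384 − 16.6433) = 0.120 × 1.4951 = 0.1794 W/m².
CCl₄: Δ = 82 − 0 = 82 ppt = 0.082 ppb; ΔF = 0.17 × 0.082 = 0.0139 W/m².
SF₆: Δ = 6 − 1 = 5 ppt = 0.005 ppb; ΔF = 0.57 × 0.005 = 0.0029 W/m².
Total ΔF = 2.5025 + 0.1794 + 0.0139 + 0.0029 = 2.6987 W/m².
ΔT = λ ΔF = 0.99 × 2.70 = 2.6730 K.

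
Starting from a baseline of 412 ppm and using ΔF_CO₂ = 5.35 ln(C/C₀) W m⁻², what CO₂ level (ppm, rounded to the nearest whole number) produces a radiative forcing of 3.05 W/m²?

C ≈ 729 ppm

Set 5.35 ln(C/412) = 3.05, so ln(C/412) = 3.05/5.35 = 0.57009.
Then C/412 = e^0.57009 = 1.76843, giving C = 412 × 1.76843 = 728.59 ppm.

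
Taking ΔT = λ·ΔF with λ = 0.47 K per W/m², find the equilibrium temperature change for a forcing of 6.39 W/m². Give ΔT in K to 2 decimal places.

ΔT = 3.00 K

ΔT = λ ΔF = 0.47 × 6.39 = 3.0033 K.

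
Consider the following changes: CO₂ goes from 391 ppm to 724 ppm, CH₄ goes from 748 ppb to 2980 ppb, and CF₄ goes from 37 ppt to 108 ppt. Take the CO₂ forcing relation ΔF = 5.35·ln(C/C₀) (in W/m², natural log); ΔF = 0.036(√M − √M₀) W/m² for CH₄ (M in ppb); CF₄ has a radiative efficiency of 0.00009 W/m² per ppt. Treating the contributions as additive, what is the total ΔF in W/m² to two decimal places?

CO₂: 5.35 × ln(724/391) = 5.35 × ln(1.85166) = 5.35 × 0.61608 = 3.2960 W/m².
CH₄: 0.036 × (√2980 − √748) = 0.036 × (54.5894 − 27.3496) = 0.036 × 27.2398 = 0.9806 W/m².
CF₄: ΔF = 0.00009 × (108 − 37) = 0.00009 × 71 = 0.0064 W/m².
Total ΔF = 3.2960 + 0.9806 + 0.0064 = 4.2830 W/m².

ΔF = 4.28 W/m²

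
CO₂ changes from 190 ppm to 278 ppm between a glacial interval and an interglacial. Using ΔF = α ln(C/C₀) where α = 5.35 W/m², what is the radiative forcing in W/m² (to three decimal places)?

ΔF = 2.036 W/m²

CO₂ absorption bands are partially saturated, so forcing scales with the logarithm of the concentration ratio.
CO₂: 5.35 × ln(278/190) = 5.35 × ln(1.46316) = 5.35 × 0.38060 = 2.0362 W/m².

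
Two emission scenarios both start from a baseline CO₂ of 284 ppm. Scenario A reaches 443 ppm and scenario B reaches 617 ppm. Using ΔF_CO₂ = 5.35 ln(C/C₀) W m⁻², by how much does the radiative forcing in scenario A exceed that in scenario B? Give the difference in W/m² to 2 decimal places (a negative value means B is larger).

ΔF_A = 5.35 ln(443/284) = 5.35 × 0.44460 = 2.3786 W/m².
ΔF_B = 5.35 ln(617/284) = 5.35 × 0.77589 = 4.1510 W/m².
Difference: 2.3786 − 4.1510 = -1.7724 W/m².

ΔF_A − ΔF_B = -1.77 W/m²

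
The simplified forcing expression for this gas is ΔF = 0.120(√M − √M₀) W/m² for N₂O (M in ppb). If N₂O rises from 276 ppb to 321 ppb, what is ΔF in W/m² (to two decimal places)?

N₂O: 0.120 × (√321 − √276) = 0.120 × (17.9165 − 16.6132) = 0.120 × 1.3033 = 0.1564 W/m².

ΔF = 0.16 W/m²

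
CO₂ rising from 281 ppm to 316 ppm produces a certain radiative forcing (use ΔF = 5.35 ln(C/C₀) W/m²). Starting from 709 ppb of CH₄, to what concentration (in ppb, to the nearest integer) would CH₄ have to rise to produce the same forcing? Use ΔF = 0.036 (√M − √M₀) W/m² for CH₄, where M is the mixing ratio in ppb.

M ≈ 1942 ppb

CO₂ forcing: 5.35 × ln(316/281) = 5.35 × 0.117388 = 0.62803 W/m².
Set 0.036(√M − √709) = 0.62803: √M = 0.62803/0.036 + √709 = 17.4453 + 26.6271 = 44.0724.
M = (44.0724)² = 1942.38 ppb.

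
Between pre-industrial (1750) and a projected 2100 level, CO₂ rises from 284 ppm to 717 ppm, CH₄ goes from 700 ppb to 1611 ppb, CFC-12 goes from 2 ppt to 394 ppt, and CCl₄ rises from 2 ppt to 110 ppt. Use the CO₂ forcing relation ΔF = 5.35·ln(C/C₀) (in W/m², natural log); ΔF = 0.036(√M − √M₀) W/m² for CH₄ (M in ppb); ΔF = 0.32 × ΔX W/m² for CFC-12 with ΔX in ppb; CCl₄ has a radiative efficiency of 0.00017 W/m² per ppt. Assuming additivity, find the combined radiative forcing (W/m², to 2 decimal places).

ΔF = 5.59 W/m²

CO₂: 5.35 × ln(717/284) = 5.35 × ln(2.52465) = 5.35 × 0.92610 = 4.9546 W/m².
CH₄: 0.036 × (√1611 − √700) = 0.036 × (40.1373 − 26.4575) = 0.036 × 13.6798 = 0.4925 W/m².
CFC-12: Δ = 394 − 2 = 392 ppt = 0.392 ppb; ΔF = 0.32 × 0.392 = 0.1254 W/m².
CCl₄: ΔF = 0.00017 × (110 − 2) = 0.00017 × 108 = 0.0184 W/m².
Total ΔF = 4.9546 + 0.4925 + 0.1254 + 0.0184 = 5.5909 W/m².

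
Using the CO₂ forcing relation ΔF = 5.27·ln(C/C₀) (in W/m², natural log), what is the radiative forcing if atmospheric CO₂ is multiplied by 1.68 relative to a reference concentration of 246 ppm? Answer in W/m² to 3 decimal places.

ΔF = 5.27 × ln(1.68) = 5.27 × 0.51879 = 2.7340 W/m².

ΔF = 2.734 W/m²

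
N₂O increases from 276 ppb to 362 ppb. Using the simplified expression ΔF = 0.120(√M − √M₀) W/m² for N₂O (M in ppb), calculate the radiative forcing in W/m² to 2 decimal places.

ΔF = 0.29 W/m²

N₂O: 0.120 × (√362 − √276) = 0.120 × (19.0263 − 16.6132) = 0.120 × 2.4131 = 0.2896 W/m².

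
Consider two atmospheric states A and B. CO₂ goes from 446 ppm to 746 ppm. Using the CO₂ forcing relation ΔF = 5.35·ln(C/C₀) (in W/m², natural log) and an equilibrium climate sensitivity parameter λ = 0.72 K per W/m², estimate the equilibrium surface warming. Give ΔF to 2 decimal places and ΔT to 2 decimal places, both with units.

CO₂: 5.35 × ln(746/446) = 5.35 × ln(1.67265) = 5.35 × 0.51441 = 2.7521 W/m².
ΔT = λ ΔF = 0.72 × 2.75 = 1.9800 K.

ΔF = 2.75 W/m²; ΔT = 1.98 K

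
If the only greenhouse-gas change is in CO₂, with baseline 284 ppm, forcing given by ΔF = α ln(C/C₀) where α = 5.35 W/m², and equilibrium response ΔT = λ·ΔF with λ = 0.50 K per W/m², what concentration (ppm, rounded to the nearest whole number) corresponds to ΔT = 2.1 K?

C ≈ 623 ppm

Required forcing: ΔF = ΔT/λ = 2.1/0.50 = 4.2000 W/m².
Then ln(C/284) = ΔF/5.35 = 4.2000/5.35 = 0.78505.
So C = 284 × e^0.78505 = 284 × 2.19252 = 622.68 ppm.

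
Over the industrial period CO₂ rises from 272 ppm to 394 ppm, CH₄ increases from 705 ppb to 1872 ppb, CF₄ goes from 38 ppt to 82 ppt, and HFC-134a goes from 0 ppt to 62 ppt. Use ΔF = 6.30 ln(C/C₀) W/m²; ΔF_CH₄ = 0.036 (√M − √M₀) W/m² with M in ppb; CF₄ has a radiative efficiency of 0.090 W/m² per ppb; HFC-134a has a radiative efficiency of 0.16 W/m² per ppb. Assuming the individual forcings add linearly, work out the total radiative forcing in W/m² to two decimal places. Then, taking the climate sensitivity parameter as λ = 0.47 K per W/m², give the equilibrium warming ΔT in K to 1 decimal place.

CO₂: 6.30 × ln(394/272) = 6.30 × ln(1.44853) = 6.30 × 0.37055 = 2.3345 W/m².
CH₄: 0.036 × (√1872 − √705) = 0.036 × (43.2666 − 26.5518) = 0.036 × 16.7148 = 0.6017 W/m².
CF₄: Δ = 82 − 38 = 44 ppt = 0.044 ppb; ΔF = 0.090 × 0.044 = 0.0040 W/m².
HFC-134a: Δ = 62 − 0 = 62 ppt = 0.062 ppb; ΔF = 0.16 × 0.062 = 0.0099 W/m².
Total ΔF = 2.3345 + 0.6017 + 0.0040 + 0.0099 = 2.9501 W/m².
ΔT = λ ΔF = 0.47 × 2.95 = 1.3865 K.

ΔF = 2.95 W/m²; ΔT = 1.4 K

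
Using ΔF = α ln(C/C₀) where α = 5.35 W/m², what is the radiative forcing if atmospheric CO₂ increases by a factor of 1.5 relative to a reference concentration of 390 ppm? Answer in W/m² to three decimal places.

ΔF = 2.169 W/m²

Because the forcing depends only on the ratio C/C₀, the initial concentration does not enter.
ΔF = 5.35 × ln(1.5) = 5.35 × 0.40547 = 2.1693 W/m².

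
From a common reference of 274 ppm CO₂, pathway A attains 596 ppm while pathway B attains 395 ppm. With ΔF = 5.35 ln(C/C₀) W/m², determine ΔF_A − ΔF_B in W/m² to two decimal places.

ΔF_A = 5.35 ln(596/274) = 5.35 × 0.77711 = 4.1575 W/m².
ΔF_B = 5.35 ln(395/274) = 5.35 × 0.36576 = 1.9568 W/m².
Difference: 4.1575 − 1.9568 = 2.2007 W/m².
(Equivalently, ΔF_A − ΔF_B = 5.35 ln(596/395) = 5.35 × 0.41135 = 2.2007 W/m².)

ΔF_A − ΔF_B = 2.20 W/m²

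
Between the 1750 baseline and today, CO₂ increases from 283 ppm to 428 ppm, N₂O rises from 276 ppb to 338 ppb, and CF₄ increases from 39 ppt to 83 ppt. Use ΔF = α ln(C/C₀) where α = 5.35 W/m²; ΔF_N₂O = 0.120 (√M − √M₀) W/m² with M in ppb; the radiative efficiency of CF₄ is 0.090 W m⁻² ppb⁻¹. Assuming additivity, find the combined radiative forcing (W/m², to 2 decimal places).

CO₂: 5.35 × ln(428/283) = 5.35 × ln(1.51237) = 5.35 × 0.41368 = 2.2132 W/m².
N₂O: 0.120 × (√338 − √276) = 0.120 × (18.3848 − 16.6132) = 0.120 × 1.7716 = 0.2126 W/m².
CF₄: Δ = 83 − 39 = 44 ppt = 0.044 ppb; ΔF = 0.090 × 0.044 = 0.0040 W/m².
Total ΔF = 2.2132 + 0.2126 + 0.0040 = 2.4298 W/m².

ΔF = 2.43 W/m²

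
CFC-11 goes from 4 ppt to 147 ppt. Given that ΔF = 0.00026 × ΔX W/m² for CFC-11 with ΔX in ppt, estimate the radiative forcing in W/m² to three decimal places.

CFC-11: ΔF = 0.00026 × (147 − 4) = 0.00026 × 143 = 0.0372 W/m².

ΔF = 0.037 W/m²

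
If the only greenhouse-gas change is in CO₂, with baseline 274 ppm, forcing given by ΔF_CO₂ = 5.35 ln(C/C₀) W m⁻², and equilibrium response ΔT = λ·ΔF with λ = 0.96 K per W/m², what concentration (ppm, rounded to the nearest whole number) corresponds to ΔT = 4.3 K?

Required forcing: ΔF = ΔT/λ = 4.3/0.96 = 4.4792 W/m².
Then ln(C/274) = ΔF/5.35 = 4.4792/5.35 = 0.83723.
So C = 274 × e^0.83723 = 274 × 2.30996 = 632.93 ppm.

C ≈ 633 ppm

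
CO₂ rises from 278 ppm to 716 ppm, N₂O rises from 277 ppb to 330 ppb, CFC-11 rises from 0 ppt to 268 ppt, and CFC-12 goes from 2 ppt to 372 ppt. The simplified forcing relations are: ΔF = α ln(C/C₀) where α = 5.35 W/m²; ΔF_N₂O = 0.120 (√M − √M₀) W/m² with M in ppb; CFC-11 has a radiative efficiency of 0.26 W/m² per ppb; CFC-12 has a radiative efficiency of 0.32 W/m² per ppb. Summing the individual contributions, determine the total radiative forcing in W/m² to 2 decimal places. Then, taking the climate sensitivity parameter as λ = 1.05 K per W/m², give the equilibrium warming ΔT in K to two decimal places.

ΔF = 5.43 W/m²; ΔT = 5.70 K

CO₂: 5.35 × ln(716/278) = 5.35 × ln(2.57554) = 5.35 × 0.94606 = 5.0614 W/m².
N₂O: 0.120 × (√330 − √277) = 0.120 × (18.1659 − 16.6433) = 0.120 × 1.5226 = 0.1827 W/m².
CFC-11: Δ = 268 − 0 = 268 ppt = 0.268 ppb; ΔF = 0.26 × 0.268 = 0.0697 W/m².
CFC-12: Δ = 372 − 2 = 370 ppt = 0.370 ppb; ΔF = 0.32 × 0.370 = 0.1184 W/m².
Total ΔF = 5.0614 + 0.1827 + 0.0697 + 0.1184 = 5.4322 W/m².
ΔT = λ ΔF = 1.05 × 5.43 = 5.7015 K.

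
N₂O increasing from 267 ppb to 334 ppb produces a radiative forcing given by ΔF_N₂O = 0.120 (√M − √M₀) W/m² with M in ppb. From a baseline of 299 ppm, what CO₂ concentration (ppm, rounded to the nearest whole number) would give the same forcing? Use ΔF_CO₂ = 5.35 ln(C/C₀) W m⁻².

C ≈ 312 ppm

N₂O forcing: 0.120 × (√334 − √267) = 0.120 × (18.2757 − 16.3401) = 0.120 × 1.9356 = 0.23227 W/m².
Set 5.35 ln(C/299) = 0.23227: ln(C/299) = 0.23227/5.35 = 0.04341, so C = 299 × e^0.04341 = 299 × 1.04437 = 312.27 ppm.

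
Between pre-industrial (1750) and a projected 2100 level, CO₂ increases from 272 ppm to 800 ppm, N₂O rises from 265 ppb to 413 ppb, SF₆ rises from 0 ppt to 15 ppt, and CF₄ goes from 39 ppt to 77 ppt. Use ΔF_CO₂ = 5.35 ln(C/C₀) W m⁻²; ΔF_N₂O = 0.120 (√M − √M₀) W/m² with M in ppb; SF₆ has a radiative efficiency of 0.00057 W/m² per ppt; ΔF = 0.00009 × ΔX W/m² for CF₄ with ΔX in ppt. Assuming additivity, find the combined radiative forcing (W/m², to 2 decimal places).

CO₂: 5.35 × ln(800/272) = 5.35 × ln(2.94118) = 5.35 × 1.07881 = 5.7716 W/m².
N₂O: 0.120 × (√413 − √265) = 0.120 × (20.3224 − 16.2788) = 0.120 × 4.0436 = 0.4852 W/m².
SF₆: ΔF = 0.00057 × (15 − 0) = 0.00057 × 15 = 0.0086 W/m².
CF₄: ΔF = 0.00009 × (77 − 39) = 0.00009 × 38 = 0.0034 W/m².
Total ΔF = 5.7716 + 0.4852 + 0.0086 + 0.0034 = 6.2688 W/m².

ΔF = 6.27 W/m²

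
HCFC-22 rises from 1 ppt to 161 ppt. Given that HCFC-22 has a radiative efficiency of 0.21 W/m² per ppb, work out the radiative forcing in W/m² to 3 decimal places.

ΔF = 0.034 W/m²

HCFC-22: Δ = 161 − 1 = 160 ppt = 0.160 ppb; ΔF = 0.21 × 0.160 = 0.0336 W/m².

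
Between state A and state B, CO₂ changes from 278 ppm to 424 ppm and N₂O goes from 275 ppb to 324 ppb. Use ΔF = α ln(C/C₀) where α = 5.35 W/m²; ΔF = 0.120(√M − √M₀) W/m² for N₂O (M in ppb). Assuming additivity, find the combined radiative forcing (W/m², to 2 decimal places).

CO₂: 5.35 × ln(424/278) = 5.35 × ln(1.52518) = 5.35 × 0.42211 = 2.2583 W/m².
N₂O: 0.120 × (√324 − √275) = 0.120 × (18.0000 − 16.5831) = 0.120 × 1.4169 = 0.1700 W/m².
Total ΔF = 2.2583 + 0.1700 = 2.4283 W/m².

ΔF = 2.43 W/m²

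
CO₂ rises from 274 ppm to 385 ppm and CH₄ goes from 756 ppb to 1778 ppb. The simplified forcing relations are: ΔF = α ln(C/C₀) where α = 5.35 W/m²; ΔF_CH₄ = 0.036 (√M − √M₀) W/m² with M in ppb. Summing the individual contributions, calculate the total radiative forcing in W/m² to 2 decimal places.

ΔF = 2.35 W/m²

CO₂: 5.35 × ln(385/274) = 5.35 × ln(1.40511) = 5.35 × 0.34012 = 1.8196 W/m².
CH₄: 0.036 × (√1778 − √756) = 0.036 × (42.1663 − 27.4955) = 0.036 × 14.6708 = 0.5281 W/m².
Total ΔF = 1.8196 + 0.5281 = 2.3477 W/m².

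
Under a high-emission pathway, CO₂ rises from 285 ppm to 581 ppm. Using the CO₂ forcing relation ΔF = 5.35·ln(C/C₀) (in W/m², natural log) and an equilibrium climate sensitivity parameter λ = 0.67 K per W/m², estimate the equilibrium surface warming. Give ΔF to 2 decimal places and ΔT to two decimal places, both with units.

ΔF = 3.81 W/m²; ΔT = 2.55 K

CO₂: 5.35 × ln(581/285) = 5.35 × ln(2.03860) = 5.35 × 0.71226 = 3.8106 W/m².
ΔT = λ ΔF = 0.67 × 3.81 = 2.5527 K.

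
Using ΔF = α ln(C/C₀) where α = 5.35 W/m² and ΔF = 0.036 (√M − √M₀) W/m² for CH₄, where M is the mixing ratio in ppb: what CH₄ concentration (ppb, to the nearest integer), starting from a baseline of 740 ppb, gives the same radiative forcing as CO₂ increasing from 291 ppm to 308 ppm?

CO₂ forcing: 5.35 × ln(308/291) = 5.35 × 0.056777 = 0.30376 W/m².
Set 0.036(√M − √740) = 0.30376: √M = 0.30376/0.036 + √740 = 8.4378 + 27.2029 = 35.6407.
M = (35.6407)² = 1270.26 ppb.

M ≈ 1270 ppb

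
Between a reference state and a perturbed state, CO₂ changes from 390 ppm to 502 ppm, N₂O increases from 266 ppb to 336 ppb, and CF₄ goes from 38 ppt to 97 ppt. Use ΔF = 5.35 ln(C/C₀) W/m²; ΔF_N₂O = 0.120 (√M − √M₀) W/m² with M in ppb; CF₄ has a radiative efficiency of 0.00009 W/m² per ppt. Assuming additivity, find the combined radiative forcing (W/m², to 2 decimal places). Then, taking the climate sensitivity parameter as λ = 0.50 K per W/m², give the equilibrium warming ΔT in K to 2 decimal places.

CO₂: 5.35 × ln(502/390) = 5.35 × ln(1.28718) = 5.35 × 0.25245 = 1.3506 W/m².
N₂O: 0.120 × (√336 − √266) = 0.120 × (18.3303 − 16.3095) = 0.120 × 2.0208 = 0.2425 W/m².
CF₄: ΔF = 0.00009 × (97 − 38) = 0.00009 × 59 = 0.0053 W/m².
Total ΔF = 1.3506 + 0.2425 + 0.0053 = 1.5984 W/m².
ΔT = λ ΔF = 0.50 × 1.60 = 0.8000 K.

ΔF = 1.60 W/m²; ΔT = 0.80 K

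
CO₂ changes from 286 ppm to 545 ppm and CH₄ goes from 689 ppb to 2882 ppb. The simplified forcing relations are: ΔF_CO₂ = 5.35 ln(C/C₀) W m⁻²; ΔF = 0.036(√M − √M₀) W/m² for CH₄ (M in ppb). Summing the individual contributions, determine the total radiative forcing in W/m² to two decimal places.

ΔF = 4.44 W/m²

CO₂: 5.35 × ln(545/286) = 5.35 × ln(1.90559) = 5.35 × 0.64479 = 3.4496 W/m².
CH₄: 0.036 × (√2882 − √689) = 0.036 × (53.6843 − 26.2488) = 0.036 × 27.4355 = 0.9877 W/m².
Total ΔF = 3.4496 + 0.9877 = 4.4373 W/m².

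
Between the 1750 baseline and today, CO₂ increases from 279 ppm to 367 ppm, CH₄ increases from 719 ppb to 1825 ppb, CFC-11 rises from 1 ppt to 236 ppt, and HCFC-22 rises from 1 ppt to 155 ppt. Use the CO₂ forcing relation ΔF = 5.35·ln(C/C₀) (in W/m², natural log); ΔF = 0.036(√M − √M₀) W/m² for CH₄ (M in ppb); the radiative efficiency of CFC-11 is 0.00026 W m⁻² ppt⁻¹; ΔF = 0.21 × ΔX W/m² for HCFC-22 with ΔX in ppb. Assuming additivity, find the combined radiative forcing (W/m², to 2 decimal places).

CO₂: 5.35 × ln(367/279) = 5.35 × ln(1.31541) = 5.35 × 0.27415 = 1.4667 W/m².
CH₄: 0.036 × (√1825 − √719) = 0.036 × (42.7200 − 26.8142) = 0.036 × 15.9058 = 0.5726 W/m².
CFC-11: ΔF = 0.00026 × (236 − 1) = 0.00026 × 235 = 0.0611 W/m².
HCFC-22: Δ = 155 − 1 = 154 ppt = 0.154 ppb; ΔF = 0.21 × 0.154 = 0.0323 W/m².
Total ΔF = 1.4667 + 0.5726 + 0.0611 + 0.0323 = 2.1327 W/m².

ΔF = 2.13 W/m²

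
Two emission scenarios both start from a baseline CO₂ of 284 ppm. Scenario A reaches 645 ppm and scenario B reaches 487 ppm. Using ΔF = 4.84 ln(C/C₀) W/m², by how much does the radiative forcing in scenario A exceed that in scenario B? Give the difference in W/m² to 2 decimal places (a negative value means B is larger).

ΔF_A = 4.84 ln(645/284) = 4.84 × 0.82028 = 3.9702 W/m².
ΔF_B = 4.84 ln(487/284) = 4.84 × 0.53929 = 2.6102 W/m².
Difference: 3.9702 − 2.6102 = 1.3600 W/m².
(Equivalently, ΔF_A − ΔF_B = 4.84 ln(645/487) = 4.84 × 0.28099 = 1.3600 W/m².)

ΔF_A − ΔF_B = 1.36 W/m²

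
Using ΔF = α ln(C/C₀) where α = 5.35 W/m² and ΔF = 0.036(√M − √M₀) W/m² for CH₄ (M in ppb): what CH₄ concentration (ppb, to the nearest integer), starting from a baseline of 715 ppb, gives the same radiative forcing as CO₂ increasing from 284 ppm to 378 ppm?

CO₂ forcing: 5.35 × ln(378/284) = 5.35 × 0.285920 = 1.52967 W/m².
Set 0.036(√M − √715) = 1.52967: √M = 1.52967/0.036 + √715 = 42.4908 + 26.7395 = 69.2303.
M = (69.2303)² = 4792.83 ppb.

M ≈ 4793 ppb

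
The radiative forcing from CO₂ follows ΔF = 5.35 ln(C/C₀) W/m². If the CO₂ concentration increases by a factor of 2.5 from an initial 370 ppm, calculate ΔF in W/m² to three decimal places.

ΔF = 4.902 W/m²

ΔF = 5.35 × ln(2.5) = 5.35 × 0.91629 = 4.9022 W/m².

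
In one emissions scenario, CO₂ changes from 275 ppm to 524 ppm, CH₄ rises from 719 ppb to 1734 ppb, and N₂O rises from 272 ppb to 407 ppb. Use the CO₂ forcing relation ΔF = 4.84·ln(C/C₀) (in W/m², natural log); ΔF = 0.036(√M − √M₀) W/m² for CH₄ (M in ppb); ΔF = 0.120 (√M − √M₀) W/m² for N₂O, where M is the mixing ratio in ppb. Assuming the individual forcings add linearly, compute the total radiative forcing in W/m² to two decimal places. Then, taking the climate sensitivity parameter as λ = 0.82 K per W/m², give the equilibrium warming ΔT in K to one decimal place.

ΔF = 4.10 W/m²; ΔT = 3.4 K

CO₂: 4.84 × ln(524/275) = 4.84 × ln(1.90545) = 4.84 × 0.64472 = 3.1204 W/m².
CH₄: 0.036 × (√1734 − √719) = 0.036 × (41.6413 − 26.8142) = 0.036 × 14.8271 = 0.5338 W/m².
N₂O: 0.120 × (√407 − √272) = 0.120 × (20.1742 − 16.4924) = 0.120 × 3.6818 = 0.4418 W/m².
Total ΔF = 3.1204 + 0.5338 + 0.4418 = 4.0960 W/m².
ΔT = λ ΔF = 0.82 × 4.10 = 3.3620 K.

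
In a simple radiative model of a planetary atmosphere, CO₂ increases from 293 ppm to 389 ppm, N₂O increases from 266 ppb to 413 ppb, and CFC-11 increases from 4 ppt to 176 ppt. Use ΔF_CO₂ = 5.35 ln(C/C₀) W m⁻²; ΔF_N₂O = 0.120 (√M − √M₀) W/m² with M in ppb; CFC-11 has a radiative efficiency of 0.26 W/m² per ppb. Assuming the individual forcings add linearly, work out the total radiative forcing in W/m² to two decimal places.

ΔF = 2.04 W/m²

CO₂: 5.35 × ln(389/293) = 5.35 × ln(1.32765) = 5.35 × 0.28341 = 1.5162 W/m².
N₂O: 0.120 × (√413 − √266) = 0.120 × (20.3224 − 16.3095) = 0.120 × 4.0129 = 0.4815 W/m².
CFC-11: Δ = 176 − 4 = 172 ppt = 0.172 ppb; ΔF = 0.26 × 0.172 = 0.0447 W/m².
Total ΔF = 1.5162 + 0.4815 + 0.0447 = 2.0424 W/m².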